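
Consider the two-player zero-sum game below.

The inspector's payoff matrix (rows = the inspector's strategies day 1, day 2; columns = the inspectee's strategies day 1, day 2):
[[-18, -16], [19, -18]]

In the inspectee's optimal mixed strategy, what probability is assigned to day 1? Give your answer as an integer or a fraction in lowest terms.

Row minima are -18 and -18, so the inspector's maximin is -18; column maxima are 19 and -16, so the inspectee's minimax is -16. These differ, so the equilibrium is in mixed strategies.
Let the inspectee play day 1 with probability q. The inspector is indifferent when −18q − 16(1−q) = 19q − 18(1−q), giving q = 2/39.

2/39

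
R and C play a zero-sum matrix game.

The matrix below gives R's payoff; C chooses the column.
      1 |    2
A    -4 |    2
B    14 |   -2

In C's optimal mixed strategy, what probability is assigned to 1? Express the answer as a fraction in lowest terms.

2/11

Row minima are -4 and -2, so R's maximin is -2; column maxima are 14 and 2, so C's minimax is 2. These differ, so the equilibrium is in mixed strategies.
Let C play 1 with probability q. R is indifferent when −4q + 2(1−q) = 14q − 2(1−q), giving q = 2/11.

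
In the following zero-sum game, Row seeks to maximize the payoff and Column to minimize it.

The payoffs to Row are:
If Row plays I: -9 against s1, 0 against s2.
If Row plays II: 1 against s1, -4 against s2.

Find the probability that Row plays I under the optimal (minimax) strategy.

5/14

Row minima are -9 and -4, so Row's maximin is -4; column maxima are 1 and 0, so Column's minimax is 0. These differ, so the equilibrium is in mixed strategies.
Let Row play I with probability p. Column is indifferent when −9p + (1−p) = −4(1−p), giving p = 5/14.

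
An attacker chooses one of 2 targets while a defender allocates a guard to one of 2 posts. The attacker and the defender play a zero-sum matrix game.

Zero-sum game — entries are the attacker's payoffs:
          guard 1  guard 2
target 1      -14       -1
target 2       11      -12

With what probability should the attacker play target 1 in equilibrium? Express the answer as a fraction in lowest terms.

23/36

Row minima are -14 and -12, so the attacker's maximin is -12; column maxima are 11 and -1, so the defender's minimax is -1. These differ, so the equilibrium is in mixed strategies.
Let the attacker play target 1 with probability p. The defender is indifferent when −14p + 11(1−p) = −p − 12(1−p), giving p = 23/36.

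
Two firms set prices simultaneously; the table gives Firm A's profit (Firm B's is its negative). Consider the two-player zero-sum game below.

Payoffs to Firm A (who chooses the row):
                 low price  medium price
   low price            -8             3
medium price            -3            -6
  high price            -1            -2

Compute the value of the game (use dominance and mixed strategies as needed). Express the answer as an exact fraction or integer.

-19/12

Row medium price is strictly dominated by row high price, so Firm A never plays it.
The remaining 2×2 game on (low price, high price) × (low price, medium price) has no saddle point. Let Firm A play low price with probability p; indifference gives −8p − (1−p) = 3p − 2(1−p), so p = 1/12.
Similarly Firm B's optimal q on low price is 5/12, and the value is -8·(5/12) + (3)·(7/12) = -19/12.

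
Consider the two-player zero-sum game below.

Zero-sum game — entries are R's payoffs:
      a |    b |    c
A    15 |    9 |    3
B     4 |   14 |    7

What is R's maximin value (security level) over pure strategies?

The worst-case payoff for each row is A: 3, B: 4.
The best of these is 4.

4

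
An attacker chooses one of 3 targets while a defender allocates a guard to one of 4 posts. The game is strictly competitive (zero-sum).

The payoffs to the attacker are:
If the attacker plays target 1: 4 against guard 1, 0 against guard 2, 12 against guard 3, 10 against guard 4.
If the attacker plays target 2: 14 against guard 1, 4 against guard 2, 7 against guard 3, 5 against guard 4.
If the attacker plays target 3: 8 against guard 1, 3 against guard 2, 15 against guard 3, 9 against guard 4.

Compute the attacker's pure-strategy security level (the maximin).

The worst-case payoff for each row is target 1: 0, target 2: 4, target 3: 3.
The best of these is 4.

4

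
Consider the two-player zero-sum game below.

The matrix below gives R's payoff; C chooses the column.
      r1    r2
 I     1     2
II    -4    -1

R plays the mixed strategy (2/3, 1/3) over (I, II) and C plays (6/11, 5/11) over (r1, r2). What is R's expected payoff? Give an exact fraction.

Against (6/11, 5/11), each row's expected payoff is I: 16/11; II: -29/11.
Taking the (2/3, 1/3)-weighted average: (2/3)·(16/11) + (1/3)·(-29/11) = 1/11.

1/11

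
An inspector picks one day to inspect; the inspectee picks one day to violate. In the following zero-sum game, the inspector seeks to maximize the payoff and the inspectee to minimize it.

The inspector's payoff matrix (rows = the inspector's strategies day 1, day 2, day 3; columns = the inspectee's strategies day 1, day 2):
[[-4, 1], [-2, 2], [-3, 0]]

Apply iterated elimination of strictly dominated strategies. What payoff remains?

Row day 1 is strictly dominated by row day 2 (-2>-4, 2>1); eliminate day 1.
Column day 2 is strictly dominated by day 1 for the inspectee (-2<2, -3<0); eliminate day 2.
Row day 3 is strictly dominated by row day 2 (-2>-3); eliminate day 3.
Only (day 2, day 1) remains, with payoff -2.

-2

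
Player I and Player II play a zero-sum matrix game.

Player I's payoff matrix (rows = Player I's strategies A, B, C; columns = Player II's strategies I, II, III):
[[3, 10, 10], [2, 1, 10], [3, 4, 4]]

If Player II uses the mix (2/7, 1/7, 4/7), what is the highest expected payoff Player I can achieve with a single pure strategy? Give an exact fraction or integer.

8

A: (3)·(2/7) + (10)·(1/7) + (10)·(4/7) = 8.
B: (2)·(2/7) + (1)·(1/7) + (10)·(4/7) = 45/7.
C: (3)·(2/7) + (4)·(1/7) + (4)·(4/7) = 26/7.
The best pure response is A with expected payoff 8.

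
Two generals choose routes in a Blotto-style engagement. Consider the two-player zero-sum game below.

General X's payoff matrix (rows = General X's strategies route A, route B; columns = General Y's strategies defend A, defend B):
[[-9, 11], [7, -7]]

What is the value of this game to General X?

7/17

Row minima are -9 and -7, so General X's maximin is -7; column maxima are 7 and 11, so General Y's minimax is 7. These differ, so the equilibrium is in mixed strategies.
Let General X play route A with probability p. General Y is indifferent when −9p + 7(1−p) = 11p − 7(1−p), giving p = 7/17.
Let General Y play defend A with probability q. General X is indifferent when −9q + 11(1−q) = 7q − 7(1−q), giving q = 9/17.
The value is -9·(9/17) + (11)·(8/17) = 7/17.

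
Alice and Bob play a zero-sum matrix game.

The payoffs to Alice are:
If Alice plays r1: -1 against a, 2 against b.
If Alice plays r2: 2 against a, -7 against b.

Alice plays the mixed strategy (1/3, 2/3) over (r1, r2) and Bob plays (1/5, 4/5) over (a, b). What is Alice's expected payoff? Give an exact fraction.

Against (1/5, 4/5), each row's expected payoff is r1: 7/5; r2: -26/5.
Taking the (1/3, 2/3)-weighted average: (1/3)·(7/5) + (2/3)·(-26/5) = -3.

-3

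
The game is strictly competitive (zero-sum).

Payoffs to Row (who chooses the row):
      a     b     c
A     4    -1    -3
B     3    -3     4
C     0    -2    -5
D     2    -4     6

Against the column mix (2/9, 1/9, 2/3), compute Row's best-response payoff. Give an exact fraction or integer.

4

A: (4)·(2/9) + (-1)·(1/9) + (-3)·(2/3) = -11/9.
B: (3)·(2/9) + (-3)·(1/9) + (4)·(2/3) = 3.
C: (0)·(2/9) + (-2)·(1/9) + (-5)·(2/3) = -32/9.
D: (2)·(2/9) + (-4)·(1/9) + (6)·(2/3) = 4.
The best pure response is D with expected payoff 4.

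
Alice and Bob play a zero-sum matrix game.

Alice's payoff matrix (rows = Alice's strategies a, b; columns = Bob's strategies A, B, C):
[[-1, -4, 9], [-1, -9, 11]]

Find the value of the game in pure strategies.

Row minima: -4, -9 → Alice's maximin is -4.
Column maxima: -1, -4, 11 → Bob's minimax is -4.
They coincide at (a, B), so the value is -4.

-4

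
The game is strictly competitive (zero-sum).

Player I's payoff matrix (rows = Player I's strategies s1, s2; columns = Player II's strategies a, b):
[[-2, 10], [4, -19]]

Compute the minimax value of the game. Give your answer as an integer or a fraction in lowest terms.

2/35

Row minima are -2 and -19, so Player I's maximin is -2; column maxima are 4 and 10, so Player II's minimax is 4. These differ, so the equilibrium is in mixed strategies.
Let Player I play s1 with probability p. Player II is indifferent when −2p + 4(1−p) = 10p − 19(1−p), giving p = 23/35.
Let Player II play a with probability q. Player I is indifferent when −2q + 10(1−q) = 4q − 19(1−q), giving q = 29/35.
The value is -2·(29/35) + (10)·(6/35) = 2/35.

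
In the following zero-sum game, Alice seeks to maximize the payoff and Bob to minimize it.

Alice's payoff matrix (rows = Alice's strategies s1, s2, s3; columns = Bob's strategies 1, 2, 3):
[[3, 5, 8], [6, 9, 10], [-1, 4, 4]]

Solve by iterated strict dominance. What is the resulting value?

6

Row s1 is strictly dominated by row s2 (6>3, 9>5, 10>8); eliminate s1.
Row s3 is strictly dominated by row s2 (6>-1, 9>4, 10>4); eliminate s3.
Column 2 is strictly dominated by 1 for Bob (6<9); eliminate 2.
Column 3 is strictly dominated by 1 for Bob (6<10); eliminate 3.
Only (s2, 1) remains, with payoff 6.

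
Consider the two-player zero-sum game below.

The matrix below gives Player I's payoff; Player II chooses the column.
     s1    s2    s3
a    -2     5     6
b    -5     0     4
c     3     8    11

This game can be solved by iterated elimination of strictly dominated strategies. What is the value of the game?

Row a is strictly dominated by row c (3>-2, 8>5, 11>6); eliminate a.
Column s3 is strictly dominated by s1 for Player II (-5<4, 3<11); eliminate s3.
Column s2 is strictly dominated by s1 for Player II (-5<0, 3<8); eliminate s2.
Row b is strictly dominated by row c (3>-5); eliminate b.
Only (c, s1) remains, with payoff 3.

3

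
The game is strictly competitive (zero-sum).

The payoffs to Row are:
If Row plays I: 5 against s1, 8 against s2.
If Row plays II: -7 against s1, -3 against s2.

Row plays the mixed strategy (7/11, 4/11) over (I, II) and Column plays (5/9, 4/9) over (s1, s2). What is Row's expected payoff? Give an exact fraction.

211/99

Against (5/9, 4/9), each row's expected payoff is I: 19/3; II: -47/9.
Taking the (7/11, 4/11)-weighted average: (7/11)·(19/3) + (4/11)·(-47/9) = 211/99.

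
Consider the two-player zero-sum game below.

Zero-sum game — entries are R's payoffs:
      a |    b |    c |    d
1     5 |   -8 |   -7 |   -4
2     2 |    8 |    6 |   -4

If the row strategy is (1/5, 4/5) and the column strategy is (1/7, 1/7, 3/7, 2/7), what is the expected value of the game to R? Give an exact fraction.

Against (1/7, 1/7, 3/7, 2/7), each row's expected payoff is 1: -32/7; 2: 20/7.
Taking the (1/5, 4/5)-weighted average: (1/5)·(-32/7) + (4/5)·(20/7) = 48/35.

48/35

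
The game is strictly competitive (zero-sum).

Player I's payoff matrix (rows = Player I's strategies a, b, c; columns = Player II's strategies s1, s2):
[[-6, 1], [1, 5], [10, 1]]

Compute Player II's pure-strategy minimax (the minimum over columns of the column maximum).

5

The worst case (largest entry) in each column is s1: 10, s2: 5.
The best (smallest) of these is 5.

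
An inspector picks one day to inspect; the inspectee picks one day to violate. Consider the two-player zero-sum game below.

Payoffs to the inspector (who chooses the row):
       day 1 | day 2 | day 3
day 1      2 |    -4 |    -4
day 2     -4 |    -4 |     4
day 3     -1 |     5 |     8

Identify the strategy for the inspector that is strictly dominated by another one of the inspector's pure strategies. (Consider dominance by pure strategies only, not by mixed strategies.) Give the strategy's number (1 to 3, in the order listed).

2

Compare day 2 with day 3: -1 > -4, 5 > -4, 8 > 4.
So day 3 strictly dominates day 2 for the inspector; day 2 is strictly dominated.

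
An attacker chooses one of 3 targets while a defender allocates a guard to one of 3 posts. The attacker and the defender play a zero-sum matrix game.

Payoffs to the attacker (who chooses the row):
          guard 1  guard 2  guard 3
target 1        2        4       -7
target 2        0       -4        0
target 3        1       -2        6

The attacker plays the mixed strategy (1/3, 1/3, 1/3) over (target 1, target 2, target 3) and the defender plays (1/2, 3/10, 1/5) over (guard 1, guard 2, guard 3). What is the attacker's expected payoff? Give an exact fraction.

7/30

Against (1/2, 3/10, 1/5), each row's expected payoff is target 1: 4/5; target 2: -6/5; target 3: 11/10.
Taking the (1/3, 1/3, 1/3)-weighted average: (1/3)·(4/5) + (1/3)·(-6/5) + (1/3)·(11/10) = 7/30.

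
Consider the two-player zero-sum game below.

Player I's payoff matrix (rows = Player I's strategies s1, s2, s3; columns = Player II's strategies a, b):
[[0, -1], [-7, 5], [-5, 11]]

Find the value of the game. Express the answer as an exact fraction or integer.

-5/17

Row s2 is strictly dominated by row s3, so Player I never plays it.
The remaining 2×2 game on (s1, s3) × (a, b) has no saddle point. Let Player I play s1 with probability p; indifference gives −5(1−p) = −p + 11(1−p), so p = 16/17.
Similarly Player II's optimal q on a is 12/17, and the value is 0·(12/17) + (-1)·(5/17) = -5/17.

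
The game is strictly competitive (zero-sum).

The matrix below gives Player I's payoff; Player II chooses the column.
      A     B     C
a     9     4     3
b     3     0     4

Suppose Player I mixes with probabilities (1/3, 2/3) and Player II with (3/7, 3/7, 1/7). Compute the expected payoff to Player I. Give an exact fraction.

68/21

Against (3/7, 3/7, 1/7), each row's expected payoff is a: 6; b: 13/7.
Taking the (1/3, 2/3)-weighted average: (1/3)·(6) + (2/3)·(13/7) = 68/21.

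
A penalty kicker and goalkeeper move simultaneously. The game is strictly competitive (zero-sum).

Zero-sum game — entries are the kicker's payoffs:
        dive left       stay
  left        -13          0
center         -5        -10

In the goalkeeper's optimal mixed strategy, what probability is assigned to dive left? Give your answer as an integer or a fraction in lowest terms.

Row minima are -13 and -10, so the kicker's maximin is -10; column maxima are -5 and 0, so the goalkeeper's minimax is -5. These differ, so the equilibrium is in mixed strategies.
Let the goalkeeper play dive left with probability q. The kicker is indifferent when −13q = −5q − 10(1−q), giving q = 5/9.

5/9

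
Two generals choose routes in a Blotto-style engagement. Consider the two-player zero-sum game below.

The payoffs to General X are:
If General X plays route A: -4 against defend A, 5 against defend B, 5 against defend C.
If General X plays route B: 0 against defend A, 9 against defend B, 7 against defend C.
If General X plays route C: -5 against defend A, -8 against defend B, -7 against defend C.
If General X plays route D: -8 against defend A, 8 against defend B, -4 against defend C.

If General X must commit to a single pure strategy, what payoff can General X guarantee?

The worst-case payoff for each row is route A: -4, route B: 0, route C: -8, route D: -8.
The best of these is 0.

0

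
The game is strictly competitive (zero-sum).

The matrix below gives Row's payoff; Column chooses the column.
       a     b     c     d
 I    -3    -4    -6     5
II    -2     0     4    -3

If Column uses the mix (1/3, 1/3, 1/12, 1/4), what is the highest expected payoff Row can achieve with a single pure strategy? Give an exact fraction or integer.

-13/12

I: (-3)·(1/3) + (-4)·(1/3) + (-6)·(1/12) + (5)·(1/4) = -19/12.
II: (-2)·(1/3) + (0)·(1/3) + (4)·(1/12) + (-3)·(1/4) = -13/12.
The best pure response is II with expected payoff -13/12.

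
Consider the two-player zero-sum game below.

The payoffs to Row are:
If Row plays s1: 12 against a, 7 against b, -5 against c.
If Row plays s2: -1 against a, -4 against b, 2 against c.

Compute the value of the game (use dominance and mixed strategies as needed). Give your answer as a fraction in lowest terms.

-1/3

Column a is strictly dominated by b for Column (it gives Row more in every row).
The remaining 2×2 game on (s1, s2) × (b, c) has no saddle point. Let Row play s1 with probability p; indifference gives 7p − 4(1−p) = −5p + 2(1−p), so p = 1/3.
Similarly Column's optimal q on b is 7/18, and the value is 7·(7/18) + (-5)·(11/18) = -1/3.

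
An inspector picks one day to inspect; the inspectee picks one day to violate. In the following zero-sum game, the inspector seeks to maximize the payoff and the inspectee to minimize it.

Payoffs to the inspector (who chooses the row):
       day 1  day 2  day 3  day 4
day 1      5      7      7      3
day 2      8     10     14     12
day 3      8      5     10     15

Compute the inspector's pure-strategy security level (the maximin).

The worst-case payoff for each row is day 1: 3, day 2: 8, day 3: 5.
The best of these is 8.

8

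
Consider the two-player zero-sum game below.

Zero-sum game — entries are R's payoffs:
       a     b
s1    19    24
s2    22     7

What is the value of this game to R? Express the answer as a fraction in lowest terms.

79/4

Row minima are 19 and 7, so R's maximin is 19; column maxima are 22 and 24, so C's minimax is 22. These differ, so the equilibrium is in mixed strategies.
Let R play s1 with probability p. C is indifferent when 19p + 22(1−p) = 24p + 7(1−p), giving p = 3/4.
Let C play a with probability q. R is indifferent when 19q + 24(1−q) = 22q + 7(1−q), giving q = 17/20.
The value is 19·(17/20) + (24)·(3/20) = 79/4.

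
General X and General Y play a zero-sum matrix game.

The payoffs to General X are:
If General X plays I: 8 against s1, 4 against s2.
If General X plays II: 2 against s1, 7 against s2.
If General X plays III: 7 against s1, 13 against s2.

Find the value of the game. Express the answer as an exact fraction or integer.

Row II is strictly dominated by row III, so General X never plays it.
The remaining 2×2 game on (I, III) × (s1, s2) has no saddle point. Let General X play I with probability p; indifference gives 8p + 7(1−p) = 4p + 13(1−p), so p = 3/5.
Similarly General Y's optimal q on s1 is 9/10, and the value is 8·(9/10) + (4)·(1/10) = 38/5.

38/5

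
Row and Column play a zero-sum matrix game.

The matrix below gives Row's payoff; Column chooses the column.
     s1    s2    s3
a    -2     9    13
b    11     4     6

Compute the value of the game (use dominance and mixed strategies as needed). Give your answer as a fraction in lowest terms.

107/18

Column s3 is strictly dominated by s2 for Column (it gives Row more in every row).
The remaining 2×2 game on (a, b) × (s1, s2) has no saddle point. Let Row play a with probability p; indifference gives −2p + 11(1−p) = 9p + 4(1−p), so p = 7/18.
Similarly Column's optimal q on s1 is 5/18, and the value is -2·(5/18) + (9)·(13/18) = 107/18.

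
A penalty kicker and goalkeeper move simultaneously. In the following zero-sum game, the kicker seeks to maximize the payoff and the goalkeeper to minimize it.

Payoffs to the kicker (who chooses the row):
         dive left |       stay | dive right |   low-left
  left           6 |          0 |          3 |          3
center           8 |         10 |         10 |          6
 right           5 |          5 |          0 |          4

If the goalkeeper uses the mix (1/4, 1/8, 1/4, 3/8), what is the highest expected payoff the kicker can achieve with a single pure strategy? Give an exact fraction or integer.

left: (6)·(1/4) + (0)·(1/8) + (3)·(1/4) + (3)·(3/8) = 27/8.
center: (8)·(1/4) + (10)·(1/8) + (10)·(1/4) + (6)·(3/8) = 8.
right: (5)·(1/4) + (5)·(1/8) + (0)·(1/4) + (4)·(3/8) = 27/8.
The best pure response is center with expected payoff 8.

8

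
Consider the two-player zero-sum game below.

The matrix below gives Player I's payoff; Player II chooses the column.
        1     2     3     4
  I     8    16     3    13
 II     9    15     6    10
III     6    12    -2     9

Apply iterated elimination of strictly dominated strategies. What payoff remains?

6

Column 2 is strictly dominated by 1 for Player II (8<16, 9<15, 6<12); eliminate 2.
Row III is strictly dominated by row I (8>6, 3>-2, 13>9); eliminate III.
Column 4 is strictly dominated by 1 for Player II (8<13, 9<10); eliminate 4.
Column 1 is strictly dominated by 3 for Player II (3<8, 6<9); eliminate 1.
Row I is strictly dominated by row II (6>3); eliminate I.
Only (II, 3) remains, with payoff 6.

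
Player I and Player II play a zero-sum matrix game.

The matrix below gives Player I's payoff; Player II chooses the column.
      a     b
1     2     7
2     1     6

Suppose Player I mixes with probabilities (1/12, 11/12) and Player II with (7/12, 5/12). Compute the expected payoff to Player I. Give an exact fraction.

Against (7/12, 5/12), each row's expected payoff is 1: 49/12; 2: 37/12.
Taking the (1/12, 11/12)-weighted average: (1/12)·(49/12) + (11/12)·(37/12) = 19/6.

19/6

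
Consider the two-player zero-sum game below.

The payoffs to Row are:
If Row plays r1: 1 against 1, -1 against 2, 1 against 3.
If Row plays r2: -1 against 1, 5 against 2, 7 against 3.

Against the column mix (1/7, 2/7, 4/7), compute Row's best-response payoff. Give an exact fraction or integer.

37/7

r1: (1)·(1/7) + (-1)·(2/7) + (1)·(4/7) = 3/7.
r2: (-1)·(1/7) + (5)·(2/7) + (7)·(4/7) = 37/7.
The best pure response is r2 with expected payoff 37/7.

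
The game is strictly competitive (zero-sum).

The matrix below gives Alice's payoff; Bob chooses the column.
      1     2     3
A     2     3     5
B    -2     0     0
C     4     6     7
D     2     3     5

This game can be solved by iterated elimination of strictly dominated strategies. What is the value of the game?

Row A is strictly dominated by row C (4>2, 6>3, 7>5); eliminate A.
Column 2 is strictly dominated by 1 for Bob (-2<0, 4<6, 2<3); eliminate 2.
Row B is strictly dominated by row C (4>-2, 7>0); eliminate B.
Column 3 is strictly dominated by 1 for Bob (4<7, 2<5); eliminate 3.
Row D is strictly dominated by row C (4>2); eliminate D.
Only (C, 1) remains, with payoff 4.

4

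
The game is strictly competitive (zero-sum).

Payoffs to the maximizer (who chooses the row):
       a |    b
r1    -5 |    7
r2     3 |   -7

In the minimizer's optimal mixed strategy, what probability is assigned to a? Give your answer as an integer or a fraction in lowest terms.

Row minima are -5 and -7, so the maximizer's maximin is -5; column maxima are 3 and 7, so the minimizer's minimax is 3. These differ, so the equilibrium is in mixed strategies.
Let the minimizer play a with probability q. The maximizer is indifferent when −5q + 7(1−q) = 3q − 7(1−q), giving q = 7/11.

7/11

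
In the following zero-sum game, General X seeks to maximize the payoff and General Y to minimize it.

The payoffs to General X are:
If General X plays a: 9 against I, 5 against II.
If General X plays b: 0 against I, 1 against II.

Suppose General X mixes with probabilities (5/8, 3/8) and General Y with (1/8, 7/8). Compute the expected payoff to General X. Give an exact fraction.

241/64

Against (1/8, 7/8), each row's expected payoff is a: 11/2; b: 7/8.
Taking the (5/8, 3/8)-weighted average: (5/8)·(11/2) + (3/8)·(7/8) = 241/64.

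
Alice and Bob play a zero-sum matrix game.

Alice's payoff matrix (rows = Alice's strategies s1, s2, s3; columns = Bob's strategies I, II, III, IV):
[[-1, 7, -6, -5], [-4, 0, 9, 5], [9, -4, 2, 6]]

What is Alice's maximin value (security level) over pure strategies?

-4

The worst-case payoff for each row is s1: -6, s2: -4, s3: -4.
The best of these is -4.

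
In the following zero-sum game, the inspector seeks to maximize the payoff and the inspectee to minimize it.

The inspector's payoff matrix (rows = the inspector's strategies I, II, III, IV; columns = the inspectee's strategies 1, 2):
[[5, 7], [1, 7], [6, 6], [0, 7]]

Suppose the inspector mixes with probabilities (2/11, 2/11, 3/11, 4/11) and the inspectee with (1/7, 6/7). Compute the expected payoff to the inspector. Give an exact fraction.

474/77

Against (1/7, 6/7), each row's expected payoff is I: 47/7; II: 43/7; III: 6; IV: 6.
Taking the (2/11, 2/11, 3/11, 4/11)-weighted average: (2/11)·(47/7) + (2/11)·(43/7) + (3/11)·(6) + (4/11)·(6) = 474/77.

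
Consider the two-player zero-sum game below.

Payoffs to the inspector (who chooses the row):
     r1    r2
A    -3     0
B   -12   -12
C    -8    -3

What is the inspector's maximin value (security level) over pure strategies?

The worst-case payoff for each row is A: -3, B: -12, C: -8.
The best of these is -3.

-3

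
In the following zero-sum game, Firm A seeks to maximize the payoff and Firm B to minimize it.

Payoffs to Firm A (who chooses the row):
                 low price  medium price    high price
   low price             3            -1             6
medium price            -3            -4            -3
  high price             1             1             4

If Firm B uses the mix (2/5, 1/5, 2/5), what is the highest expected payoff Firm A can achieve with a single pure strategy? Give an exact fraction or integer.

17/5

low price: (3)·(2/5) + (-1)·(1/5) + (6)·(2/5) = 17/5.
medium price: (-3)·(2/5) + (-4)·(1/5) + (-3)·(2/5) = -16/5.
high price: (1)·(2/5) + (1)·(1/5) + (4)·(2/5) = 11/5.
The best pure response is low price with expected payoff 17/5.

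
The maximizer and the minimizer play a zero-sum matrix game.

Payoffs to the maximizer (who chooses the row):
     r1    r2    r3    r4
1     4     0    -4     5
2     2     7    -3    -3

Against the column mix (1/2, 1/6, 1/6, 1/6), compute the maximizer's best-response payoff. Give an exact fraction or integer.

1: (4)·(1/2) + (0)·(1/6) + (-4)·(1/6) + (5)·(1/6) = 13/6.
2: (2)·(1/2) + (7)·(1/6) + (-3)·(1/6) + (-3)·(1/6) = 7/6.
The best pure response is 1 with expected payoff 13/6.

13/6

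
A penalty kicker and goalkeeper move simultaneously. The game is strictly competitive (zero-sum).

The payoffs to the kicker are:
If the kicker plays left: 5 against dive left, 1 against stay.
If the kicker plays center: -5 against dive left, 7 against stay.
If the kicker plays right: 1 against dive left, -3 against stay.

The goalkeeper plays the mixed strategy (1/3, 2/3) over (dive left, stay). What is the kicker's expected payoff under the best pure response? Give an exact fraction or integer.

3

left: (5)·(1/3) + (1)·(2/3) = 7/3.
center: (-5)·(1/3) + (7)·(2/3) = 3.
right: (1)·(1/3) + (-3)·(2/3) = -5/3.
The best pure response is center with expected payoff 3.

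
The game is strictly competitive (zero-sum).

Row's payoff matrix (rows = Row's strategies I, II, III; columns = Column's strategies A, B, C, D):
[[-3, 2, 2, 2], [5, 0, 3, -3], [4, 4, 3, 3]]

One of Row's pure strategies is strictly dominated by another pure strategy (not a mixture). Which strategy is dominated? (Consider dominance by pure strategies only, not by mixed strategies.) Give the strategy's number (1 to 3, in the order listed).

Compare I with III: 4 > -3, 4 > 2, 3 > 2, 3 > 2.
So III strictly dominates I for Row; I is strictly dominated.

1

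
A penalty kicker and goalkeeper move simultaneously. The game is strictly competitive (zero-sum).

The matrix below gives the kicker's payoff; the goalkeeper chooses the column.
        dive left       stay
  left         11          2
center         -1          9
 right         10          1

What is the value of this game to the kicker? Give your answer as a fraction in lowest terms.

101/19

Row right is strictly dominated by row left, so the kicker never plays it.
The remaining 2×2 game on (left, center) × (dive left, stay) has no saddle point. Let the kicker play left with probability p; indifference gives 11p − (1−p) = 2p + 9(1−p), so p = 10/19.
Similarly the goalkeeper's optimal q on dive left is 7/19, and the value is 11·(7/19) + (2)·(12/19) = 101/19.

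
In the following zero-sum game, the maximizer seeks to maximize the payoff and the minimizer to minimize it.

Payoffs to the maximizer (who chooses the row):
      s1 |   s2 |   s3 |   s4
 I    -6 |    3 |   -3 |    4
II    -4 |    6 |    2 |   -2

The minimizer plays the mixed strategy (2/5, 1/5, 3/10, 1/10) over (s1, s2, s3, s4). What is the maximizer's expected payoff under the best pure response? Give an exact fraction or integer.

0

I: (-6)·(2/5) + (3)·(1/5) + (-3)·(3/10) + (4)·(1/10) = -23/10.
II: (-4)·(2/5) + (6)·(1/5) + (2)·(3/10) + (-2)·(1/10) = 0.
The best pure response is II with expected payoff 0.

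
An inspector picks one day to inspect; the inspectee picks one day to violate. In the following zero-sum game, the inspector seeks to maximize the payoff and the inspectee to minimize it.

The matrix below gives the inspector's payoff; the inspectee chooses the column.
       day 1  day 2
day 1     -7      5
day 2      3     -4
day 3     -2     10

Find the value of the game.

Row day 1 is strictly dominated by row day 3, so the inspector never plays it.
The remaining 2×2 game on (day 2, day 3) × (day 1, day 2) has no saddle point. Let the inspector play day 2 with probability p; indifference gives 3p − 2(1−p) = −4p + 10(1−p), so p = 12/19.
Similarly the inspectee's optimal q on day 1 is 14/19, and the value is 3·(14/19) + (-4)·(5/19) = 22/19.

22/19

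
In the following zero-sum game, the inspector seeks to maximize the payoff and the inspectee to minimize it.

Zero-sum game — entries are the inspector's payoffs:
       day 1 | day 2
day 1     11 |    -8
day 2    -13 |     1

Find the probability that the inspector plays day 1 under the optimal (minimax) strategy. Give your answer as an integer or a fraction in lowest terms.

14/33

Row minima are -8 and -13, so the inspector's maximin is -8; column maxima are 11 and 1, so the inspectee's minimax is 1. These differ, so the equilibrium is in mixed strategies.
Let the inspector play day 1 with probability p. The inspectee is indifferent when 11p − 13(1−p) = −8p + (1−p), giving p = 14/33.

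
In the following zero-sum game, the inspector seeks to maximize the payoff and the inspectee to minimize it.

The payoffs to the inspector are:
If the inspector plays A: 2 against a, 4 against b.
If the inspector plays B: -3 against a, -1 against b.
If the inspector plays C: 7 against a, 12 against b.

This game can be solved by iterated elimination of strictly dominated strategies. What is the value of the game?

Row B is strictly dominated by row A (2>-3, 4>-1); eliminate B.
Column b is strictly dominated by a for the inspectee (2<4, 7<12); eliminate b.
Row A is strictly dominated by row C (7>2); eliminate A.
Only (C, a) remains, with payoff 7.

7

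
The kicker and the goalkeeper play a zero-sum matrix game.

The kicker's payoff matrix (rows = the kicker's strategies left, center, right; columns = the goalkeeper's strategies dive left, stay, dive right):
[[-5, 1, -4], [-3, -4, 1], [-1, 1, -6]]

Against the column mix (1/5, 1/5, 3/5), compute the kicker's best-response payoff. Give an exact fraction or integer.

left: (-5)·(1/5) + (1)·(1/5) + (-4)·(3/5) = -16/5.
center: (-3)·(1/5) + (-4)·(1/5) + (1)·(3/5) = -4/5.
right: (-1)·(1/5) + (1)·(1/5) + (-6)·(3/5) = -18/5.
The best pure response is center with expected payoff -4/5.

-4/5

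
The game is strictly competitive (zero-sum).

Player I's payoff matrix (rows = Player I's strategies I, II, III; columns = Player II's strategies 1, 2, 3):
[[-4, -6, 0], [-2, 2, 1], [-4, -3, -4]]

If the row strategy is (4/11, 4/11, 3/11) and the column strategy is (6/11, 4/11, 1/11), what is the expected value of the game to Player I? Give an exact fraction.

Against (6/11, 4/11, 1/11), each row's expected payoff is I: -48/11; II: -3/11; III: -40/11.
Taking the (4/11, 4/11, 3/11)-weighted average: (4/11)·(-48/11) + (4/11)·(-3/11) + (3/11)·(-40/11) = -324/121.

-324/121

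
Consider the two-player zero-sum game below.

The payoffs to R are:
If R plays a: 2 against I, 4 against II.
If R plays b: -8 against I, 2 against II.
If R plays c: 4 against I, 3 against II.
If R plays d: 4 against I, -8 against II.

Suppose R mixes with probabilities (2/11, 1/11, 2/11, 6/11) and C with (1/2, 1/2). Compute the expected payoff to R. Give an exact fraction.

-2/11

Against (1/2, 1/2), each row's expected payoff is a: 3; b: -3; c: 7/2; d: -2.
Taking the (2/11, 1/11, 2/11, 6/11)-weighted average: (2/11)·(3) + (1/11)·(-3) + (2/11)·(7/2) + (6/11)·(-2) = -2/11.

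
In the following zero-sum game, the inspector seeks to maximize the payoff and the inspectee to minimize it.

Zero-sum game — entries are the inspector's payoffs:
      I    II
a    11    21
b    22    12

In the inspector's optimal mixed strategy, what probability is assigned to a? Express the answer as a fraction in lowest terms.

Row minima are 11 and 12, so the inspector's maximin is 12; column maxima are 22 and 21, so the inspectee's minimax is 21. These differ, so the equilibrium is in mixed strategies.
Let the inspector play a with probability p. The inspectee is indifferent when 11p + 22(1−p) = 21p + 12(1−p), giving p = 1/2.

1/2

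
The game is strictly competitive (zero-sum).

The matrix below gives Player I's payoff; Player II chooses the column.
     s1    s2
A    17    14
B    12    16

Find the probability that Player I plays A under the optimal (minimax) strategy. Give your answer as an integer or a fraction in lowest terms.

4/7

Row minima are 14 and 12, so Player I's maximin is 14; column maxima are 17 and 16, so Player II's minimax is 16. These differ, so the equilibrium is in mixed strategies.
Let Player I play A with probability p. Player II is indifferent when 17p + 12(1−p) = 14p + 16(1−p), giving p = 4/7.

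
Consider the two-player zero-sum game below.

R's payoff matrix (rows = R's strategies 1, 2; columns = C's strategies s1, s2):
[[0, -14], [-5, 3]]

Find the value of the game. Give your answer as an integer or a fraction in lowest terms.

Row minima are -14 and -5, so R's maximin is -5; column maxima are 0 and 3, so C's minimax is 0. These differ, so the equilibrium is in mixed strategies.
Let R play 1 with probability p. C is indifferent when −5(1−p) = −14p + 3(1−p), giving p = 4/11.
Let C play s1 with probability q. R is indifferent when −14(1−q) = −5q + 3(1−q), giving q = 17/22.
The value is 0·(17/22) + (-14)·(5/22) = -35/11.

-35/11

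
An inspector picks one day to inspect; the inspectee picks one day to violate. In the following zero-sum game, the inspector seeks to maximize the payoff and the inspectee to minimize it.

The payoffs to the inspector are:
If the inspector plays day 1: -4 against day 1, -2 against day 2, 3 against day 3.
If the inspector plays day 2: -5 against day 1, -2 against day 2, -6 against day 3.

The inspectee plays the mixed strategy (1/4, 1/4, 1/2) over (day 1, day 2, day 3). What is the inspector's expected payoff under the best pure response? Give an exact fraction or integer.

0

day 1: (-4)·(1/4) + (-2)·(1/4) + (3)·(1/2) = 0.
day 2: (-5)·(1/4) + (-2)·(1/4) + (-6)·(1/2) = -19/4.
The best pure response is day 1 with expected payoff 0.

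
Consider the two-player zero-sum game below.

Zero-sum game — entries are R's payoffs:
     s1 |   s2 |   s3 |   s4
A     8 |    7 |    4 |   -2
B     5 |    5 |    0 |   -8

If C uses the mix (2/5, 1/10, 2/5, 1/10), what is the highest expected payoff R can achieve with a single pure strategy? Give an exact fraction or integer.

A: (8)·(2/5) + (7)·(1/10) + (4)·(2/5) + (-2)·(1/10) = 53/10.
B: (5)·(2/5) + (5)·(1/10) + (0)·(2/5) + (-8)·(1/10) = 17/10.
The best pure response is A with expected payoff 53/10.

53/10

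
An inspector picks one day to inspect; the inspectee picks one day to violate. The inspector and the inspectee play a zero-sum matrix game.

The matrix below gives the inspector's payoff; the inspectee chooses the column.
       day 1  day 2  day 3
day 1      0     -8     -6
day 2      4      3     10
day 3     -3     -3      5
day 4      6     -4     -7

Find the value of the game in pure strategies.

3

Row minima: -8, 3, -3, -7 → the inspector's maximin is 3.
Column maxima: 6, 3, 10 → the inspectee's minimax is 3.
They coincide at (day 2, day 2), so the value is 3.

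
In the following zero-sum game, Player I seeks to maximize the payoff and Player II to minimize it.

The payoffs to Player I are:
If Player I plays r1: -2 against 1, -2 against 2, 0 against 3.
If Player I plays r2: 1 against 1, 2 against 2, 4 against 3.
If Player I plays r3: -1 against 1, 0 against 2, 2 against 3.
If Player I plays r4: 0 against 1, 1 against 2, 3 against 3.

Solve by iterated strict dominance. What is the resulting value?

1

Row r4 is strictly dominated by row r2 (1>0, 2>1, 4>3); eliminate r4.
Column 3 is strictly dominated by 1 for Player II (-2<0, 1<4, -1<2); eliminate 3.
Row r3 is strictly dominated by row r2 (1>-1, 2>0); eliminate r3.
Row r1 is strictly dominated by row r2 (1>-2, 2>-2); eliminate r1.
Column 2 is strictly dominated by 1 for Player II (1<2); eliminate 2.
Only (r2, 1) remains, with payoff 1.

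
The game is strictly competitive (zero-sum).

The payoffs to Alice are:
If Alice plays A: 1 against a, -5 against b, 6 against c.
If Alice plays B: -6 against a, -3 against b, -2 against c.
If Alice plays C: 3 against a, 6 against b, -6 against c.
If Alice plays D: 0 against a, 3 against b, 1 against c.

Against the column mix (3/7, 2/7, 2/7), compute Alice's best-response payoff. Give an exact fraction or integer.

9/7

A: (1)·(3/7) + (-5)·(2/7) + (6)·(2/7) = 5/7.
B: (-6)·(3/7) + (-3)·(2/7) + (-2)·(2/7) = -4.
C: (3)·(3/7) + (6)·(2/7) + (-6)·(2/7) = 9/7.
D: (0)·(3/7) + (3)·(2/7) + (1)·(2/7) = 8/7.
The best pure response is C with expected payoff 9/7.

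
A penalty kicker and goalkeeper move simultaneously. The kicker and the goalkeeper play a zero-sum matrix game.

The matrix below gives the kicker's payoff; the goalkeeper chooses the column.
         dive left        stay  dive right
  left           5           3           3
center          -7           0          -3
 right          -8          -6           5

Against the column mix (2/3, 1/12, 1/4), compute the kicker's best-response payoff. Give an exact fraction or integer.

left: (5)·(2/3) + (3)·(1/12) + (3)·(1/4) = 13/3.
center: (-7)·(2/3) + (0)·(1/12) + (-3)·(1/4) = -65/12.
right: (-8)·(2/3) + (-6)·(1/12) + (5)·(1/4) = -55/12.
The best pure response is left with expected payoff 13/3.

13/3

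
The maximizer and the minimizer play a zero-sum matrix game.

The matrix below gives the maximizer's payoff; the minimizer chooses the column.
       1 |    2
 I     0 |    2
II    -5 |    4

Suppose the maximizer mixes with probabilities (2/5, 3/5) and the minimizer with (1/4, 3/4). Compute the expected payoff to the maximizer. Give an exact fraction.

Against (1/4, 3/4), each row's expected payoff is I: 3/2; II: 7/4.
Taking the (2/5, 3/5)-weighted average: (2/5)·(3/2) + (3/5)·(7/4) = 33/20.

33/20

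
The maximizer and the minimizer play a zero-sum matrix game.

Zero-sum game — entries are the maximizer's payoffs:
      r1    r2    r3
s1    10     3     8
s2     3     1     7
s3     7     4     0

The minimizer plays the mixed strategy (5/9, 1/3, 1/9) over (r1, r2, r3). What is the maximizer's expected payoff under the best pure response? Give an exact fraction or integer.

s1: (10)·(5/9) + (3)·(1/3) + (8)·(1/9) = 67/9.
s2: (3)·(5/9) + (1)·(1/3) + (7)·(1/9) = 25/9.
s3: (7)·(5/9) + (4)·(1/3) + (0)·(1/9) = 47/9.
The best pure response is s1 with expected payoff 67/9.

67/9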